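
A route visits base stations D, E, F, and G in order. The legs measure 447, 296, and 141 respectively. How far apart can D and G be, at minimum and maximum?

The maximum is all hops collinear in one direction: 447 + 296 + 141 = 884.
The longest hop is 447; the others sum to 437. Folding the others back against it leaves at least 447 − 437 = 10.

10 ≤ DG ≤ 884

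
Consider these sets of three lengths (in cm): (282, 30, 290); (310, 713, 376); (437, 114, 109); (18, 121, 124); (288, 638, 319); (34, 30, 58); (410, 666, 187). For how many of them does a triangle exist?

(30,282,290): 30+282 > 290 → valid
(310,376,713): 310+376 ≤ 713 → not valid
(109,114,437): 109+114 ≤ 437 → not valid
(18,121,124): 18+121 > 124 → valid
(288,319,638): 288+319 ≤ 638 → not valid
(30,34,58): 30+34 > 58 → valid
(187,410,666): 187+410 ≤ 666 → not valid
3 of the 7 triples form a triangle.

3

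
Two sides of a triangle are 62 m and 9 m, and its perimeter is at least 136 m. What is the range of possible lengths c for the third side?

65 ≤ c < 71 m

Triangle inequality alone gives 53 < c < 71.
The perimeter condition gives c ≥ 136 − 62 − 9 = 65.
Intersecting the two: 65 ≤ c < 71.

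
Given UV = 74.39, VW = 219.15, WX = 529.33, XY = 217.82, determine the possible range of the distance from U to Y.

The maximum is all hops collinear in one direction: 74.39 + 219.15 + 529.33 + 217.82 = 1040.69.
The longest hop is 529.33; the others sum to 511.36. Folding the others back against it leaves at least 529.33 − 511.36 = 17.97.

17.97 ≤ UY ≤ 1040.69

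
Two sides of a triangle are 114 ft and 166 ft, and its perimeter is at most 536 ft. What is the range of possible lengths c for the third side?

Triangle inequality alone gives 52 < c < 280.
The perimeter condition gives c ≤ 536 − 114 − 166 = 256.
Intersecting the two: 52 < c ≤ 256.

52 < c ≤ 256 ft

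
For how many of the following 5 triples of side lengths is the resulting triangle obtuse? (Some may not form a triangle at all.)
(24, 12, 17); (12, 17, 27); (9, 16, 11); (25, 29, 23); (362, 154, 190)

3

(24,12,17): 12²+17² = 433 < 576 = 24² → obtuse
(12,17,27): 12²+17² = 433 < 729 = 27² → obtuse
(9,16,11): 9²+11² = 202 < 256 = 16² → obtuse
(25,29,23): 23²+25² = 1154 > 841 = 29² → acute
(362,154,190): 154+190 ≤ 362, not a triangle
3 of the 5 are obtuse.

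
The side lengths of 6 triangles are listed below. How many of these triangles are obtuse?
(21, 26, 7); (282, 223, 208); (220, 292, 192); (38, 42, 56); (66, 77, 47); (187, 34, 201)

(21,26,7): 7²+21² = 490 < 676 = 26² → obtuse
(282,223,208): 208²+223² = 92993 > 79524 = 282² → acute
(220,292,192): 192²+220² = 85264 = 292² → right
(38,42,56): 38²+42² = 3208 > 3136 = 56² → acute
(66,77,47): 47²+66² = 6565 > 5929 = 77² → acute
(187,34,201): 34²+187² = 36125 < 40401 = 201² → obtuse
2 of the 6 are obtuse.

2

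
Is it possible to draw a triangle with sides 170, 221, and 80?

Yes

The longest side is 221, and the other two sum to 250.
Since 250 > 221, the triangle inequality holds.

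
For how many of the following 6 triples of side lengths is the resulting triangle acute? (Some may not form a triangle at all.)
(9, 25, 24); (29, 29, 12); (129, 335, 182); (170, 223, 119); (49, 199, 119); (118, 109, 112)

3

(9,25,24): 9²+24² = 657 > 625 = 25² → acute
(29,29,12): 12²+29² = 985 > 841 = 29² → acute
(129,335,182): 129+182 ≤ 335, not a triangle
(170,223,119): 119²+170² = 43061 < 49729 = 223² → obtuse
(49,199,119): 49+119 ≤ 199, not a triangle
(118,109,112): 109²+112² = 24425 > 13924 = 118² → acute
3 of the 6 are acute.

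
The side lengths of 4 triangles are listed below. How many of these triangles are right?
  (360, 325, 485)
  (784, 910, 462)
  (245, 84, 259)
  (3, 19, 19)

(360,325,485): 325²+360² = 235225 = 485² → right
(784,910,462): 462²+784² = 828100 = 910² → right
(245,84,259): 84²+245² = 67081 = 259² → right
(3,19,19): 3²+19² = 370 > 361 = 19² → acute
3 of the 4 are right.

3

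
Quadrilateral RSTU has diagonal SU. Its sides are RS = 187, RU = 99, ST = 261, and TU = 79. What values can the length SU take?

182 < SU < 286

From triangle RSU: |187 − 99| < SU < 187 + 99, i.e. 88 < SU < 286.
From triangle TSU: 182 < SU < 340.
Both must hold, so SU lies in the intersection.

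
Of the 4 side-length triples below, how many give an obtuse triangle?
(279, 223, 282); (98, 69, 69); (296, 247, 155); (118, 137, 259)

(279,223,282): 223²+279² = 127570 > 79524 = 282² → acute
(98,69,69): 69²+69² = 9522 < 9604 = 98² → obtuse
(296,247,155): 155²+247² = 85034 < 87616 = 296² → obtuse
(118,137,259): 118+137 ≤ 259, not a triangle
2 of the 4 are obtuse.

2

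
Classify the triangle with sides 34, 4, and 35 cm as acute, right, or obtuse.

obtuse

Compare the square of the longest side to the sum of squares of the other two: 4² + 34² = 1172 < 1225 = 35².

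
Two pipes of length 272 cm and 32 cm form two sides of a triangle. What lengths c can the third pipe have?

By the triangle inequality, c must be less than 272 + 32 = 304 and greater than |272 − 32| = 240.

240 < c < 304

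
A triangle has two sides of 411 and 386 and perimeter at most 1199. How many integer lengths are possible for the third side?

Triangle inequality: 25 < x < 797. Perimeter ≤ 1199 gives x ≤ 1199 − 411 − 386 = 402.
So 25 < x ≤ 402; integers 26 through 402: 377 values.

377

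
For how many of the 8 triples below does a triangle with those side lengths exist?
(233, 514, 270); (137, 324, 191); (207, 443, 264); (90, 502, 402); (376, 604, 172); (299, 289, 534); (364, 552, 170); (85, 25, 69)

4

(233,270,514): 233+270 ≤ 514 → not valid
(137,191,324): 137+191 > 324 → valid
(207,264,443): 207+264 > 443 → valid
(90,402,502): 90+402 ≤ 502 → not valid
(172,376,604): 172+376 ≤ 604 → not valid
(289,299,534): 289+299 > 534 → valid
(170,364,552): 170+364 ≤ 552 → not valid
(25,69,85): 25+69 > 85 → valid
4 of the 8 triples form a triangle.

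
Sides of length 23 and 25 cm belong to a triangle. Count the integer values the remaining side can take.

The third side lies in the open interval (2, 48).
Integers from 3 to 47 inclusive: 47 − 3 + 1 = 45.

45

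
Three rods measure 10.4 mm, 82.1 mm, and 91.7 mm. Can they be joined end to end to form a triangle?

The longest side is 91.7, and the other two sum to 92.5.
Since 92.5 > 91.7, the triangle inequality holds.

Yes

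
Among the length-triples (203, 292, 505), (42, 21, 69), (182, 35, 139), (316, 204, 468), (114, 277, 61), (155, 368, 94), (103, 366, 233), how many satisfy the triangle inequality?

(203,292,505): 203+292 ≤ 505 → not valid
(21,42,69): 21+42 ≤ 69 → not valid
(35,139,182): 35+139 ≤ 182 → not valid
(204,316,468): 204+316 > 468 → valid
(61,114,277): 61+114 ≤ 277 → not valid
(94,155,368): 94+155 ≤ 368 → not valid
(103,233,366): 103+233 ≤ 366 → not valid
1 of the 7 triples forms a triangle.

1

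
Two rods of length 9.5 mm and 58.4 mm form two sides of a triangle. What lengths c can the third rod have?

48.9 < c < 67.9 (mm)

By the triangle inequality, c must be less than 9.5 + 58.4 = 67.9 and greater than |9.5 − 58.4| = 48.9.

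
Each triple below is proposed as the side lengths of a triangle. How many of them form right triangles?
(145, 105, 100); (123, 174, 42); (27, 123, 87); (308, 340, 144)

2

(145,105,100): 100²+105² = 21025 = 145² → right
(123,174,42): 42+123 ≤ 174, not a triangle
(27,123,87): 27+87 ≤ 123, not a triangle
(308,340,144): 144²+308² = 115600 = 340² → right
2 of the 4 are right.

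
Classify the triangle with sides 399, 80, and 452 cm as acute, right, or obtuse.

obtuse

Compare the square of the longest side to the sum of squares of the other two: 80² + 399² = 165601 < 204304 = 452².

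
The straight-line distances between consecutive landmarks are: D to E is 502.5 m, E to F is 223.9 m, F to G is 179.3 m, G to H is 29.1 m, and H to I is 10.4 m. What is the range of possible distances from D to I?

The maximum is all hops collinear in one direction: 502.5 + 223.9 + 179.3 + 29.1 + 10.4 = 945.2.
The longest hop is 502.5; the others sum to 442.7. Folding the others back against it leaves at least 502.5 − 442.7 = 59.8.

59.8 ≤ DI ≤ 945.2 m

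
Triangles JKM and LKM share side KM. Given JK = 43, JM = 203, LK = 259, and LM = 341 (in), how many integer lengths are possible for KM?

From triangle JKM: 160 < KM < 246.
From triangle LKM: 82 < KM < 600.
Intersection: 160 < KM < 246, so integers 161 through 245: 85 values.

85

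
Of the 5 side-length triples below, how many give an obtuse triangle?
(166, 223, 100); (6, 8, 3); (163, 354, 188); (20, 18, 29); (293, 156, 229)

(166,223,100): 100²+166² = 37556 < 49729 = 223² → obtuse
(6,8,3): 3²+6² = 45 < 64 = 8² → obtuse
(163,354,188): 163+188 ≤ 354, not a triangle
(20,18,29): 18²+20² = 724 < 841 = 29² → obtuse
(293,156,229): 156²+229² = 76777 < 85849 = 293² → obtuse
4 of the 5 are obtuse.

4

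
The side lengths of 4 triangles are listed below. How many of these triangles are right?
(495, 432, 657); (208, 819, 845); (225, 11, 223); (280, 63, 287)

3

(495,432,657): 432²+495² = 431649 = 657² → right
(208,819,845): 208²+819² = 714025 = 845² → right
(225,11,223): 11²+223² = 49850 < 50625 = 225² → obtuse
(280,63,287): 63²+280² = 82369 = 287² → right
3 of the 4 are right.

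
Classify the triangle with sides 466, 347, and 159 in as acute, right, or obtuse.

obtuse

Compare the square of the longest side to the sum of squares of the other two: 159² + 347² = 145690 < 217156 = 466².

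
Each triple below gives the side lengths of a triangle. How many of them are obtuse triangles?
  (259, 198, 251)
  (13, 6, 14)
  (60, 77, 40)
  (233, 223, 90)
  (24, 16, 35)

(259,198,251): 198²+251² = 102205 > 67081 = 259² → acute
(13,6,14): 6²+13² = 205 > 196 = 14² → acute
(60,77,40): 40²+60² = 5200 < 5929 = 77² → obtuse
(233,223,90): 90²+223² = 57829 > 54289 = 233² → acute
(24,16,35): 16²+24² = 832 < 1225 = 35² → obtuse
2 of the 5 are obtuse.

2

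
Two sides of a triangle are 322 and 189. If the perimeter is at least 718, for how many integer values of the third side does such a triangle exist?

304

Triangle inequality: 133 < x < 511. Perimeter ≥ 718 gives x ≥ 718 − 322 − 189 = 207.
So 207 ≤ x < 511; integers 207 through 510: 304 values.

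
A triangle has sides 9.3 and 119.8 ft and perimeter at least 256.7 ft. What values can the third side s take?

127.6 ≤ s < 129.1

Triangle inequality alone gives 110.5 < s < 129.1.
The perimeter condition gives s ≥ 256.7 − 9.3 − 119.8 = 127.6.
Intersecting the two: 127.6 ≤ s < 129.1.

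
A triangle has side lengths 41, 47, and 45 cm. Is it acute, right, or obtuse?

Compare the square of the longest side to the sum of squares of the other two: 41² + 45² = 3706 > 2209 = 47².

acute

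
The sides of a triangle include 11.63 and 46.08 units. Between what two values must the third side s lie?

By the triangle inequality, s must be less than 11.63 + 46.08 = 57.71 and greater than |11.63 − 46.08| = 34.45.

34.45 < s < 57.71 (units)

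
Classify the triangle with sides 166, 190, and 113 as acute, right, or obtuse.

Compare the square of the longest side to the sum of squares of the other two: 113² + 166² = 40325 > 36100 = 190².

acute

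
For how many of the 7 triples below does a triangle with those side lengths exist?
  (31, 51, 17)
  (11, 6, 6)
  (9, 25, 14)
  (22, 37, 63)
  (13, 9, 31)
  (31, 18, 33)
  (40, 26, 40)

3

(17,31,51): 17+31 ≤ 51 → not valid
(6,6,11): 6+6 > 11 → valid
(9,14,25): 9+14 ≤ 25 → not valid
(22,37,63): 22+37 ≤ 63 → not valid
(9,13,31): 9+13 ≤ 31 → not valid
(18,31,33): 18+31 > 33 → valid
(26,40,40): 26+40 > 40 → valid
3 of the 7 triples form a triangle.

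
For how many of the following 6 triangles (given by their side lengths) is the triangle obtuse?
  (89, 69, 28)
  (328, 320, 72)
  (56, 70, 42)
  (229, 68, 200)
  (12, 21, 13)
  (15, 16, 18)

3

(89,69,28): 28²+69² = 5545 < 7921 = 89² → obtuse
(328,320,72): 72²+320² = 107584 = 328² → right
(56,70,42): 42²+56² = 4900 = 70² → right
(229,68,200): 68²+200² = 44624 < 52441 = 229² → obtuse
(12,21,13): 12²+13² = 313 < 441 = 21² → obtuse
(15,16,18): 15²+16² = 481 > 324 = 18² → acute
3 of the 6 are obtuse.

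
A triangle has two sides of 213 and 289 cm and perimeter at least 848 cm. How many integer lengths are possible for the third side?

156

Triangle inequality: 76 < x < 502. Perimeter ≥ 848 gives x ≥ 848 − 213 − 289 = 346.
So 346 ≤ x < 502; integers 346 through 501: 156 values.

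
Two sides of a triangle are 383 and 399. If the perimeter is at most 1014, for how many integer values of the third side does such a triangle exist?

Triangle inequality: 16 < x < 782. Perimeter ≤ 1014 gives x ≤ 1014 − 383 − 399 = 232.
So 16 < x ≤ 232; integers 17 through 232: 216 values.

216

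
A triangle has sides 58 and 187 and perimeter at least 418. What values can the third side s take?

Triangle inequality alone gives 129 < s < 245.
The perimeter condition gives s ≥ 418 − 58 − 187 = 173.
Intersecting the two: 173 ≤ s < 245.

173 ≤ s < 245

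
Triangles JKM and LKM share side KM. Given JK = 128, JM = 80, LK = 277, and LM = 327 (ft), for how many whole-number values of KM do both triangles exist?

From triangle JKM: 48 < KM < 208.
From triangle LKM: 50 < KM < 604.
Intersection: 50 < KM < 208, so integers 51 through 207: 157 values.

157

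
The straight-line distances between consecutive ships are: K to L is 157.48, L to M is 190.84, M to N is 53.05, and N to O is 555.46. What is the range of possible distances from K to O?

154.09 ≤ KO ≤ 956.83

The maximum is all hops collinear in one direction: 157.48 + 190.84 + 53.05 + 555.46 = 956.83.
The longest hop is 555.46; the others sum to 401.37. Folding the others back against it leaves at least 555.46 − 401.37 = 154.09.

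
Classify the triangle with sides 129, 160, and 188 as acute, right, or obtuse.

acute

Compare the square of the longest side to the sum of squares of the other two: 129² + 160² = 42241 > 35344 = 188².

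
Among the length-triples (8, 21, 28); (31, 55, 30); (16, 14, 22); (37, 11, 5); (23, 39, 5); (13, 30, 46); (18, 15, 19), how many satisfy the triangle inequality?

4

(8,21,28): 8+21 > 28 → valid
(30,31,55): 30+31 > 55 → valid
(14,16,22): 14+16 > 22 → valid
(5,11,37): 5+11 ≤ 37 → not valid
(5,23,39): 5+23 ≤ 39 → not valid
(13,30,46): 13+30 ≤ 46 → not valid
(15,18,19): 15+18 > 19 → valid
4 of the 7 triples form a triangle.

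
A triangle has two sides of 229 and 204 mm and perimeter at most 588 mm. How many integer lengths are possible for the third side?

Triangle inequality: 25 < x < 433. Perimeter ≤ 588 gives x ≤ 588 − 229 − 204 = 155.
So 25 < x ≤ 155; integers 26 through 155: 130 values.

130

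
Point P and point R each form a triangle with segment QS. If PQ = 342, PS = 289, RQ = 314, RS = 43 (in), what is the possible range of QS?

271 < QS < 357

From triangle PQS: |342 − 289| < QS < 342 + 289, i.e. 53 < QS < 631.
From triangle RQS: 271 < QS < 357.
Both must hold, so QS lies in the intersection.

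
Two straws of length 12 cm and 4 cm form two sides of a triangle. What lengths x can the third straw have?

By the triangle inequality, x must be less than 12 + 4 = 16 and greater than |12 − 4| = 8.

8 < x < 16 (cm)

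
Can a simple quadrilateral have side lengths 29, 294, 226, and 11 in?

For a quadrilateral, each side must be shorter than the sum of the others.
Here the longest side is 294, but the remaining 3 sides sum to only 266.

No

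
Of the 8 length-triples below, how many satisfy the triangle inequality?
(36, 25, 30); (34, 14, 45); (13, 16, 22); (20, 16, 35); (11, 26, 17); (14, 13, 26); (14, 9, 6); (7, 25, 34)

7

(25,30,36): 25+30 > 36 → valid
(14,34,45): 14+34 > 45 → valid
(13,16,22): 13+16 > 22 → valid
(16,20,35): 16+20 > 35 → valid
(11,17,26): 11+17 > 26 → valid
(13,14,26): 13+14 > 26 → valid
(6,9,14): 6+9 > 14 → valid
(7,25,34): 7+25 ≤ 34 → not valid
7 of the 8 triples form a triangle.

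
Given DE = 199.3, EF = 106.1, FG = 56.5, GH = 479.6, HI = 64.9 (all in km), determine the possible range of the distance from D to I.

52.8 ≤ DI ≤ 906.4 km

The maximum is all hops collinear in one direction: 199.3 + 106.1 + 56.5 + 479.6 + 64.9 = 906.4.
The longest hop is 479.6; the others sum to 426.8. Folding the others back against it leaves at least 479.6 − 426.8 = 52.8.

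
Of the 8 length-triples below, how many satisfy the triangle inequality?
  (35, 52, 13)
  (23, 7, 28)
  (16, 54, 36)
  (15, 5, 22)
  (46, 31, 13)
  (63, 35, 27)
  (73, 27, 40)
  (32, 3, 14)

(13,35,52): 13+35 ≤ 52 → not valid
(7,23,28): 7+23 > 28 → valid
(16,36,54): 16+36 ≤ 54 → not valid
(5,15,22): 5+15 ≤ 22 → not valid
(13,31,46): 13+31 ≤ 46 → not valid
(27,35,63): 27+35 ≤ 63 → not valid
(27,40,73): 27+40 ≤ 73 → not valid
(3,14,32): 3+14 ≤ 32 → not valid
1 of the 8 triples forms a triangle.

1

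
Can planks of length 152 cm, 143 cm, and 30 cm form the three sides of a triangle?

The longest side is 152, and the other two sum to 173.
Since 173 > 152, the triangle inequality holds.

Yes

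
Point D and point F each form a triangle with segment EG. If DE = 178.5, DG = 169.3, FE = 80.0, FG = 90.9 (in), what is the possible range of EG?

10.9 < EG < 170.9

From triangle DEG: |178.5 − 169.3| < EG < 178.5 + 169.3, i.e. 9.2 < EG < 347.8.
From triangle FEG: 10.9 < EG < 170.9.
Both must hold, so EG lies in the intersection.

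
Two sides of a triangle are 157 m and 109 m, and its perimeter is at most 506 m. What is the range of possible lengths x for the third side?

48 < x ≤ 240

Triangle inequality alone gives 48 < x < 266.
The perimeter condition gives x ≤ 506 − 157 − 109 = 240.
Intersecting the two: 48 < x ≤ 240.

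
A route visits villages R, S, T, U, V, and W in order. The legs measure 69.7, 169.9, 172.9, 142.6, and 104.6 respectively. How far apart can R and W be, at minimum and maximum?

The maximum is all hops collinear in one direction: 69.7 + 169.9 + 172.9 + 142.6 + 104.6 = 659.7.
The longest hop is 172.9; the others sum to 486.8. Since 172.9 ≤ 486.8, the path can fold back on itself completely, so the minimum distance is 0.

0 ≤ RW ≤ 659.7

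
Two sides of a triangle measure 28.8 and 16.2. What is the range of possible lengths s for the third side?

By the triangle inequality, s must be less than 28.8 + 16.2 = 45.0 and greater than |28.8 − 16.2| = 12.6.

12.6 < s < 45.0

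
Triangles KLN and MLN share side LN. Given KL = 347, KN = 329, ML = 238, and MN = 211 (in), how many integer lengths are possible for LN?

From triangle KLN: 18 < LN < 676.
From triangle MLN: 27 < LN < 449.
Intersection: 27 < LN < 449, so integers 28 through 448: 421 values.

421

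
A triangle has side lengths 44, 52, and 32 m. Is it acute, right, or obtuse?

Compare the square of the longest side to the sum of squares of the other two: 32² + 44² = 2960 > 2704 = 52².

acute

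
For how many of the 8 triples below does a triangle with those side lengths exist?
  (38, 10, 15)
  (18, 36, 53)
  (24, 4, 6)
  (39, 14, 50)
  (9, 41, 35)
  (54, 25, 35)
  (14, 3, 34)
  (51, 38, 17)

5

(10,15,38): 10+15 ≤ 38 → not valid
(18,36,53): 18+36 > 53 → valid
(4,6,24): 4+6 ≤ 24 → not valid
(14,39,50): 14+39 > 50 → valid
(9,35,41): 9+35 > 41 → valid
(25,35,54): 25+35 > 54 → valid
(3,14,34): 3+14 ≤ 34 → not valid
(17,38,51): 17+38 > 51 → valid
5 of the 8 triples form a triangle.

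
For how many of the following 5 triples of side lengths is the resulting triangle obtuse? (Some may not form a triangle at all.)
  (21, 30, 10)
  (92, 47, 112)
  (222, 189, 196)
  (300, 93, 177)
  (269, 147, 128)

3

(21,30,10): 10²+21² = 541 < 900 = 30² → obtuse
(92,47,112): 47²+92² = 10673 < 12544 = 112² → obtuse
(222,189,196): 189²+196² = 74137 > 49284 = 222² → acute
(300,93,177): 93+177 ≤ 300, not a triangle
(269,147,128): 128²+147² = 37993 < 72361 = 269² → obtuse
3 of the 5 are obtuse.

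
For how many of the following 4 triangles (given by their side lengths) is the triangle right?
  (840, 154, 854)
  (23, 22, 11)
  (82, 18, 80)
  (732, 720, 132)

(840,154,854): 154²+840² = 729316 = 854² → right
(23,22,11): 11²+22² = 605 > 529 = 23² → acute
(82,18,80): 18²+80² = 6724 = 82² → right
(732,720,132): 132²+720² = 535824 = 732² → right
3 of the 4 are right.

3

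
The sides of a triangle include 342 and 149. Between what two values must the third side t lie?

193 < t < 491

By the triangle inequality, t must be less than 342 + 149 = 491 and greater than |342 − 149| = 193.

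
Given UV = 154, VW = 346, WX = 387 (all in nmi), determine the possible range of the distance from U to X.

The maximum is all hops collinear in one direction: 154 + 346 + 387 = 887.
The longest hop is 387; the others sum to 500. Since 387 ≤ 500, the path can fold back on itself completely, so the minimum distance is 0.

0 ≤ UX ≤ 887 nmi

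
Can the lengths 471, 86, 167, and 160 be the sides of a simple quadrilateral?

No

For a quadrilateral, each side must be shorter than the sum of the others.
Here the longest side is 471, but the remaining 3 sides sum to only 413.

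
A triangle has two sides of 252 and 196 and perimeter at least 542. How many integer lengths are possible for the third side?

Triangle inequality: 56 < x < 448. Perimeter ≥ 542 gives x ≥ 542 − 252 − 196 = 94.
So 94 ≤ x < 448; integers 94 through 447: 354 values.

354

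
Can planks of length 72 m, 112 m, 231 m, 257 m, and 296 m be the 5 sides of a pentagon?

A pentagon exists iff every side is shorter than the sum of the others — equivalently, the longest side is less than the sum of the rest.
Longest side 296 < 672 (sum of the remaining 4), so yes.

Yes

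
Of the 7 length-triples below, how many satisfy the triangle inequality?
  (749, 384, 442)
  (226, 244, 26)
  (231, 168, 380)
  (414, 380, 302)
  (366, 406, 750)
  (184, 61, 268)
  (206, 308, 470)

(384,442,749): 384+442 > 749 → valid
(26,226,244): 26+226 > 244 → valid
(168,231,380): 168+231 > 380 → valid
(302,380,414): 302+380 > 414 → valid
(366,406,750): 366+406 > 750 → valid
(61,184,268): 61+184 ≤ 268 → not valid
(206,308,470): 206+308 > 470 → valid
6 of the 7 triples form a triangle.

6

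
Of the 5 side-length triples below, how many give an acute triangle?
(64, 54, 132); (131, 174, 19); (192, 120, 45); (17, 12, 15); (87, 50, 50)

1

(64,54,132): 54+64 ≤ 132, not a triangle
(131,174,19): 19+131 ≤ 174, not a triangle
(192,120,45): 45+120 ≤ 192, not a triangle
(17,12,15): 12²+15² = 369 > 289 = 17² → acute
(87,50,50): 50²+50² = 5000 < 7569 = 87² → obtuse
1 of the 5 is acute.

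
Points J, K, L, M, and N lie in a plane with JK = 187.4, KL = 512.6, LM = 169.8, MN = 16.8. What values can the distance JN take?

The maximum is all hops collinear in one direction: 187.4 + 512.6 + 169.8 + 16.8 = 886.6.
The longest hop is 512.6; the others sum to 374.0. Folding the others back against it leaves at least 512.6 − 374.0 = 138.6.

138.6 ≤ JN ≤ 886.6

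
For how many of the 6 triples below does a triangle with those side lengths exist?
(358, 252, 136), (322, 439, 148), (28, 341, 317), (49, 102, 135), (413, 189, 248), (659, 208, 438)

(136,252,358): 136+252 > 358 → valid
(148,322,439): 148+322 > 439 → valid
(28,317,341): 28+317 > 341 → valid
(49,102,135): 49+102 > 135 → valid
(189,248,413): 189+248 > 413 → valid
(208,438,659): 208+438 ≤ 659 → not valid
5 of the 6 triples form a triangle.

5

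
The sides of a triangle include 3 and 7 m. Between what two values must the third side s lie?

By the triangle inequality, s must be less than 3 + 7 = 10 and greater than |3 − 7| = 4.

4 < s < 10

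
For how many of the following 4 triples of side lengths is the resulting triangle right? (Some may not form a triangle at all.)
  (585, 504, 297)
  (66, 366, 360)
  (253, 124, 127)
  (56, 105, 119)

3

(585,504,297): 297²+504² = 342225 = 585² → right
(66,366,360): 66²+360² = 133956 = 366² → right
(253,124,127): 124+127 ≤ 253, not a triangle
(56,105,119): 56²+105² = 14161 = 119² → right
3 of the 4 are right.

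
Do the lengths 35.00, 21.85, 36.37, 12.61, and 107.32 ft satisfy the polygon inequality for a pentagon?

No

For a pentagon, each side must be shorter than the sum of the others.
Here the longest side is 107.32, but the remaining 4 sides sum to only 105.83.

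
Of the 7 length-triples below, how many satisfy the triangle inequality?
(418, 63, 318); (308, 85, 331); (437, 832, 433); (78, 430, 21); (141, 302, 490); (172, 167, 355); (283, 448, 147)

(63,318,418): 63+318 ≤ 418 → not valid
(85,308,331): 85+308 > 331 → valid
(433,437,832): 433+437 > 832 → valid
(21,78,430): 21+78 ≤ 430 → not valid
(141,302,490): 141+302 ≤ 490 → not valid
(167,172,355): 167+172 ≤ 355 → not valid
(147,283,448): 147+283 ≤ 448 → not valid
2 of the 7 triples form a triangle.

2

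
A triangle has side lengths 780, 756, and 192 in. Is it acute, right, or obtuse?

right

Compare the square of the longest side to the sum of squares of the other two: 192² + 756² = 608400 = 780².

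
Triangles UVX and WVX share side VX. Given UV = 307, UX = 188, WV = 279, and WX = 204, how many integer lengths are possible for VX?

From triangle UVX: 119 < VX < 495.
From triangle WVX: 75 < VX < 483.
Intersection: 119 < VX < 483, so integers 120 through 482: 363 values.

363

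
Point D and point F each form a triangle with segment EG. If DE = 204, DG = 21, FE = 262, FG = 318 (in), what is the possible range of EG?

183 < EG < 225

From triangle DEG: |204 − 21| < EG < 204 + 21, i.e. 183 < EG < 225.
From triangle FEG: 56 < EG < 580.
Both must hold, so EG lies in the intersection.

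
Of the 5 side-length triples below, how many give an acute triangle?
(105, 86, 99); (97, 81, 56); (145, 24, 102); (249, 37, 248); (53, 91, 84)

4

(105,86,99): 86²+99² = 17197 > 11025 = 105² → acute
(97,81,56): 56²+81² = 9697 > 9409 = 97² → acute
(145,24,102): 24+102 ≤ 145, not a triangle
(249,37,248): 37²+248² = 62873 > 62001 = 249² → acute
(53,91,84): 53²+84² = 9865 > 8281 = 91² → acute
4 of the 5 are acute.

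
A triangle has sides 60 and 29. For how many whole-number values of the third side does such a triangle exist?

The third side lies in the open interval (31, 89).
Integers from 32 to 88 inclusive: 88 − 32 + 1 = 57.

57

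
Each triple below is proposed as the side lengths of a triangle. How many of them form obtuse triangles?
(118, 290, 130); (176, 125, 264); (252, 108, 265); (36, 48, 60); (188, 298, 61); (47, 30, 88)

1

(118,290,130): 118+130 ≤ 290, not a triangle
(176,125,264): 125²+176² = 46601 < 69696 = 264² → obtuse
(252,108,265): 108²+252² = 75168 > 70225 = 265² → acute
(36,48,60): 36²+48² = 3600 = 60² → right
(188,298,61): 61+188 ≤ 298, not a triangle
(47,30,88): 30+47 ≤ 88, not a triangle
1 of the 6 is obtuse.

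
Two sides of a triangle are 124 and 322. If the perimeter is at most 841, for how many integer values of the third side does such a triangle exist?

Triangle inequality: 198 < x < 446. Perimeter ≤ 841 gives x ≤ 841 − 124 − 322 = 395.
So 198 < x ≤ 395; integers 199 through 395: 197 values.

197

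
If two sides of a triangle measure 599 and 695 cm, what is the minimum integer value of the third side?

97

The third side must be strictly greater than |599 − 695| = 96.
The smallest integer above 96 is 97.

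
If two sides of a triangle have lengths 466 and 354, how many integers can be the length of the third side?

The third side lies in the open interval (112, 820).
Integers from 113 to 819 inclusive: 819 − 113 + 1 = 707.

707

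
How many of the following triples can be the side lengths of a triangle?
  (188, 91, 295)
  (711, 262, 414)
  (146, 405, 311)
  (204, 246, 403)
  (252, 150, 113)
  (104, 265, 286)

4

(91,188,295): 91+188 ≤ 295 → not valid
(262,414,711): 262+414 ≤ 711 → not valid
(146,311,405): 146+311 > 405 → valid
(204,246,403): 204+246 > 403 → valid
(113,150,252): 113+150 > 252 → valid
(104,265,286): 104+265 > 286 → valid
4 of the 6 triples form a triangle.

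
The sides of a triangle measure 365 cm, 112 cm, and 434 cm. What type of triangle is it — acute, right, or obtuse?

obtuse

Compare the square of the longest side to the sum of squares of the other two: 112² + 365² = 145769 < 188356 = 434².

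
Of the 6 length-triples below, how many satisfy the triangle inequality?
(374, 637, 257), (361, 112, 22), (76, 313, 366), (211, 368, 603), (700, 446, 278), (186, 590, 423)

(257,374,637): 257+374 ≤ 637 → not valid
(22,112,361): 22+112 ≤ 361 → not valid
(76,313,366): 76+313 > 366 → valid
(211,368,603): 211+368 ≤ 603 → not valid
(278,446,700): 278+446 > 700 → valid
(186,423,590): 186+423 > 590 → valid
3 of the 6 triples form a triangle.

3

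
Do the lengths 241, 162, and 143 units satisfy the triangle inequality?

The longest side is 241, and the other two sum to 305.
Since 305 > 241, the triangle inequality holds.

Yes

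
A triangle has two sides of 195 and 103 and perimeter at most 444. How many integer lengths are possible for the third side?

54

Triangle inequality: 92 < x < 298. Perimeter ≤ 444 gives x ≤ 444 − 195 − 103 = 146.
So 92 < x ≤ 146; integers 93 through 146: 54 values.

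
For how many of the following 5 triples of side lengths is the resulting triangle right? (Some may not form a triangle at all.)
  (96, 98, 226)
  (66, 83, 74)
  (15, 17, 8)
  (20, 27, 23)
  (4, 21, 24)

(96,98,226): 96+98 ≤ 226, not a triangle
(66,83,74): 66²+74² = 9832 > 6889 = 83² → acute
(15,17,8): 8²+15² = 289 = 17² → right
(20,27,23): 20²+23² = 929 > 729 = 27² → acute
(4,21,24): 4²+21² = 457 < 576 = 24² → obtuse
1 of the 5 is right.

1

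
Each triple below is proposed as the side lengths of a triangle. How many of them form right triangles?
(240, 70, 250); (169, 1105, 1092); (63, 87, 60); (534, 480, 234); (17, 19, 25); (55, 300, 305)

(240,70,250): 70²+240² = 62500 = 250² → right
(169,1105,1092): 169²+1092² = 1221025 = 1105² → right
(63,87,60): 60²+63² = 7569 = 87² → right
(534,480,234): 234²+480² = 285156 = 534² → right
(17,19,25): 17²+19² = 650 > 625 = 25² → acute
(55,300,305): 55²+300² = 93025 = 305² → right
5 of the 6 are right.

5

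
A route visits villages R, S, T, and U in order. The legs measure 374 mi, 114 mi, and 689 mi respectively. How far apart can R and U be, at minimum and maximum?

The maximum is all hops collinear in one direction: 374 + 114 + 689 = 1177.
The longest hop is 689; the others sum to 488. Folding the others back against it leaves at least 689 − 488 = 201.

201 ≤ RU ≤ 1177 mi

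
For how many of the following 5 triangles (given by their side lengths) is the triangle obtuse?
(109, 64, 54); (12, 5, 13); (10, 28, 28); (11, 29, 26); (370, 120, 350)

2

(109,64,54): 54²+64² = 7012 < 11881 = 109² → obtuse
(12,5,13): 5²+12² = 169 = 13² → right
(10,28,28): 10²+28² = 884 > 784 = 28² → acute
(11,29,26): 11²+26² = 797 < 841 = 29² → obtuse
(370,120,350): 120²+350² = 136900 = 370² → right
2 of the 5 are obtuse.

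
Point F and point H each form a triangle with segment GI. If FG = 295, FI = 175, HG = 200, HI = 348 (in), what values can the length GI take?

From triangle FGI: |295 − 175| < GI < 295 + 175, i.e. 120 < GI < 470.
From triangle HGI: 148 < GI < 548.
Both must hold, so GI lies in the intersection.

148 < GI < 470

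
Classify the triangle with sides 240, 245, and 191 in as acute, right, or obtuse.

Compare the square of the longest side to the sum of squares of the other two: 191² + 240² = 94081 > 60025 = 245².

acute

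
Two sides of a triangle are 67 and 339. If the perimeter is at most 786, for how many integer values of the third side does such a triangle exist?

Triangle inequality: 272 < x < 406. Perimeter ≤ 786 gives x ≤ 786 − 67 − 339 = 380.
So 272 < x ≤ 380; integers 273 through 380: 108 values.

108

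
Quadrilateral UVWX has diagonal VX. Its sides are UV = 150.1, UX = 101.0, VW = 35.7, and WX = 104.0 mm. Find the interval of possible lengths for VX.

68.3 < VX < 139.7

From triangle UVX: |150.1 − 101.0| < VX < 150.1 + 101.0, i.e. 49.1 < VX < 251.1.
From triangle WVX: 68.3 < VX < 139.7.
Both must hold, so VX lies in the intersection.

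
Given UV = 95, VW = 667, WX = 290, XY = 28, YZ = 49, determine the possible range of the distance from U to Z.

205 ≤ UZ ≤ 1129

The maximum is all hops collinear in one direction: 95 + 667 + 290 + 28 + 49 = 1129.
The longest hop is 667; the others sum to 462. Folding the others back against it leaves at least 667 − 462 = 205.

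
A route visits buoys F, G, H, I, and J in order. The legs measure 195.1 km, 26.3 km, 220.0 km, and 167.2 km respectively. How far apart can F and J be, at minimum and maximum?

The maximum is all hops collinear in one direction: 195.1 + 26.3 + 220.0 + 167.2 = 608.6.
The longest hop is 220.0; the others sum to 388.6. Since 220.0 ≤ 388.6, the path can fold back on itself completely, so the minimum distance is 0.

0 ≤ FJ ≤ 608.6 km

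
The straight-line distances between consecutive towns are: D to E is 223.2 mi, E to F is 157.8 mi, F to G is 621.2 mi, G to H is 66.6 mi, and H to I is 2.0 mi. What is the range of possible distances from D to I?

171.6 ≤ DI ≤ 1070.8 mi

The maximum is all hops collinear in one direction: 223.2 + 157.8 + 621.2 + 66.6 + 2.0 = 1070.8.
The longest hop is 621.2; the others sum to 449.6. Folding the others back against it leaves at least 621.2 − 449.6 = 171.6.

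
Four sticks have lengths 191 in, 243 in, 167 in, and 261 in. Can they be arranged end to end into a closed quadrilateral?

A quadrilateral exists iff every side is shorter than the sum of the others — equivalently, the longest side is less than the sum of the rest.
Longest side 261 < 601 (sum of the remaining 3), so yes.

Yes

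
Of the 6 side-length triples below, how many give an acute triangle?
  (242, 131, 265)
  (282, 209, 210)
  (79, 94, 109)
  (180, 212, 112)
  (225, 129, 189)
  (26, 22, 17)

5

(242,131,265): 131²+242² = 75725 > 70225 = 265² → acute
(282,209,210): 209²+210² = 87781 > 79524 = 282² → acute
(79,94,109): 79²+94² = 15077 > 11881 = 109² → acute
(180,212,112): 112²+180² = 44944 = 212² → right
(225,129,189): 129²+189² = 52362 > 50625 = 225² → acute
(26,22,17): 17²+22² = 773 > 676 = 26² → acute
5 of the 6 are acute.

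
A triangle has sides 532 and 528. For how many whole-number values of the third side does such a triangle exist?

The third side lies in the open interval (4, 1060).
Integers from 5 to 1059 inclusive: 1059 − 5 + 1 = 1055.

1055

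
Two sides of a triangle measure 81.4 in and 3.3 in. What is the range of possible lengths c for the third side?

By the triangle inequality, c must be less than 81.4 + 3.3 = 84.7 and greater than |81.4 − 3.3| = 78.1.

78.1 < c < 84.7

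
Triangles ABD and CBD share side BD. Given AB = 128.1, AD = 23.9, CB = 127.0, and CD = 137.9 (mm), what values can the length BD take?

104.2 < BD < 152.0

From triangle ABD: |128.1 − 23.9| < BD < 128.1 + 23.9, i.e. 104.2 < BD < 152.0.
From triangle CBD: 10.9 < BD < 264.9.
Both must hold, so BD lies in the intersection.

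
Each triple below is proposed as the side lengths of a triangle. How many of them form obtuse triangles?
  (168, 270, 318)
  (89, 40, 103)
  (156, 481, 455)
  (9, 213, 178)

1

(168,270,318): 168²+270² = 101124 = 318² → right
(89,40,103): 40²+89² = 9521 < 10609 = 103² → obtuse
(156,481,455): 156²+455² = 231361 = 481² → right
(9,213,178): 9+178 ≤ 213, not a triangle
1 of the 4 is obtuse.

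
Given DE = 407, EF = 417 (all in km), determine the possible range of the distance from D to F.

10 ≤ DF ≤ 824 km

By the triangle inequality, |407 − 417| ≤ DF ≤ 407 + 417.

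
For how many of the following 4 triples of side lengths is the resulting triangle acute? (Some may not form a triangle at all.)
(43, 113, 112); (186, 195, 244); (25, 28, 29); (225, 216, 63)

3

(43,113,112): 43²+112² = 14393 > 12769 = 113² → acute
(186,195,244): 186²+195² = 72621 > 59536 = 244² → acute
(25,28,29): 25²+28² = 1409 > 841 = 29² → acute
(225,216,63): 63²+216² = 50625 = 225² → right
3 of the 4 are acute.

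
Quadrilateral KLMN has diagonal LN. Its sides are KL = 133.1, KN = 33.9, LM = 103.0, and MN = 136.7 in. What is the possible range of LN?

99.2 < LN < 167.0

From triangle KLN: |133.1 − 33.9| < LN < 133.1 + 33.9, i.e. 99.2 < LN < 167.0.
From triangle MLN: 33.7 < LN < 239.7.
Both must hold, so LN lies in the intersection.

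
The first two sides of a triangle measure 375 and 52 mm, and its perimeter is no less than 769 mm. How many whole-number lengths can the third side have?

Triangle inequality: 323 < x < 427. Perimeter ≥ 769 gives x ≥ 769 − 375 − 52 = 342.
So 342 ≤ x < 427; integers 342 through 426: 85 values.

85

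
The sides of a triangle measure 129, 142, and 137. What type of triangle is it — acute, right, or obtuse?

acute

Compare the square of the longest side to the sum of squares of the other two: 129² + 137² = 35410 > 20164 = 142².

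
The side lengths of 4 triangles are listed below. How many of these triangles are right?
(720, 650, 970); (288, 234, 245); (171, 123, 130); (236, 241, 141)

(720,650,970): 650²+720² = 940900 = 970² → right
(288,234,245): 234²+245² = 114781 > 82944 = 288² → acute
(171,123,130): 123²+130² = 32029 > 29241 = 171² → acute
(236,241,141): 141²+236² = 75577 > 58081 = 241² → acute
1 of the 4 is right.

1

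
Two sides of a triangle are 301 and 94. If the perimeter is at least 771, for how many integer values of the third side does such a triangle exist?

19

Triangle inequality: 207 < x < 395. Perimeter ≥ 771 gives x ≥ 771 − 301 − 94 = 376.
So 376 ≤ x < 395; integers 376 through 394: 19 values.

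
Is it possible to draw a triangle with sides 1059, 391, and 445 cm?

The longest side is 1059, but the other two sum to only 836.
836 < 1059, so the triangle inequality fails.

No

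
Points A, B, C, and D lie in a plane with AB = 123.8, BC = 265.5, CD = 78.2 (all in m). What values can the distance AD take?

The maximum is all hops collinear in one direction: 123.8 + 265.5 + 78.2 = 467.5.
The longest hop is 265.5; the others sum to 202.0. Folding the others back against it leaves at least 265.5 − 202.0 = 63.5.

63.5 ≤ AD ≤ 467.5 m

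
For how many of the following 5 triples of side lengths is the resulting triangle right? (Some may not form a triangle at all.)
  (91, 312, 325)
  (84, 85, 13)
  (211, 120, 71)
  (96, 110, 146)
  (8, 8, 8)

3

(91,312,325): 91²+312² = 105625 = 325² → right
(84,85,13): 13²+84² = 7225 = 85² → right
(211,120,71): 71+120 ≤ 211, not a triangle
(96,110,146): 96²+110² = 21316 = 146² → right
(8,8,8): 8²+8² = 128 > 64 = 8² → acute
3 of the 5 are right.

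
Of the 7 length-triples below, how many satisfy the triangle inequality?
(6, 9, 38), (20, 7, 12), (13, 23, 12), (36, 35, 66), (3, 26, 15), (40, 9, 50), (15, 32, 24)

(6,9,38): 6+9 ≤ 38 → not valid
(7,12,20): 7+12 ≤ 20 → not valid
(12,13,23): 12+13 > 23 → valid
(35,36,66): 35+36 > 66 → valid
(3,15,26): 3+15 ≤ 26 → not valid
(9,40,50): 9+40 ≤ 50 → not valid
(15,24,32): 15+24 > 32 → valid
3 of the 7 triples form a triangle.

3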